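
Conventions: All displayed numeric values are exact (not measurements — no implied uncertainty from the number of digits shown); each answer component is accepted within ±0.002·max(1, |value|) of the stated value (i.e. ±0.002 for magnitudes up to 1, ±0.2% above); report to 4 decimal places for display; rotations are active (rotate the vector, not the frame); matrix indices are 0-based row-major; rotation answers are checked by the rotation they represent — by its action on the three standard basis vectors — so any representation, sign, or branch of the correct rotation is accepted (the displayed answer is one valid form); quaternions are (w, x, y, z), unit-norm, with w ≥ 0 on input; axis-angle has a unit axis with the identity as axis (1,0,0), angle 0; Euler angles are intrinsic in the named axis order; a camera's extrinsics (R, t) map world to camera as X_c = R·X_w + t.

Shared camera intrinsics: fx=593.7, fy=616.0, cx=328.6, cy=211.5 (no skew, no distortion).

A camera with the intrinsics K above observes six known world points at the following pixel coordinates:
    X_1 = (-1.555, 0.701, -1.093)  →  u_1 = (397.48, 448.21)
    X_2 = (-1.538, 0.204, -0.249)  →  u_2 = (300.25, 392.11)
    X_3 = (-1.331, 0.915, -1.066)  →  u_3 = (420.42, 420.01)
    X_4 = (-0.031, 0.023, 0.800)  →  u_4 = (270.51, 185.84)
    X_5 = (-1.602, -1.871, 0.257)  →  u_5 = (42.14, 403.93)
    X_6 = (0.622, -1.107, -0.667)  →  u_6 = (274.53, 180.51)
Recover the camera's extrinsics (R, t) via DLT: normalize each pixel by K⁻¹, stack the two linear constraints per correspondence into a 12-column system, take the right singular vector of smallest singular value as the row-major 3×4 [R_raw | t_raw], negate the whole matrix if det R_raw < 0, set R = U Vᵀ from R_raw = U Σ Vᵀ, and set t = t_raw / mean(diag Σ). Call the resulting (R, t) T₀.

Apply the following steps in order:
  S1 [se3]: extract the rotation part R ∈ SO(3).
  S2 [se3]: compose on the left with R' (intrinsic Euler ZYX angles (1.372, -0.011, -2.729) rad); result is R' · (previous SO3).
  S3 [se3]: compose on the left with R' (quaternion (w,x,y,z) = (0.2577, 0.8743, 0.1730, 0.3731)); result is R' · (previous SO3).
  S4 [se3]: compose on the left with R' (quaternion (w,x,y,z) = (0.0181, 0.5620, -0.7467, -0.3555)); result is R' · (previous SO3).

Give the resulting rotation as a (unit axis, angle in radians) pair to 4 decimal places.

source (pnp_recover): camera pose = R=[0.3105 0.7490 -0.5853; -0.8938 0.0204 -0.4480; -0.3236 0.6623 0.6758], t=(-0.0800, 0.1000, 4.9597)
after S1 (rot_of_se3): [0.3105 0.7490 -0.5853; -0.8938 0.0204 -0.4480; -0.3236 0.6623 0.6758]
after S2 (compose_so3): [-0.6156 -0.0927 -0.7826; 0.4334 0.7896 -0.4345; 0.6582 -0.6066 -0.4459]
after S3 (compose_so3): [0.1286 -0.4242 -0.8964; -0.8661 -0.4883 0.1069; -0.4830 0.7627 -0.4302]
after S4 (compose_so3): [0.8745 0.2341 0.4248; -0.4563 0.6943 0.5565; -0.1647 -0.6805 0.7140]

rotation (axis_angle) = ((-0.8062, 0.3842, -0.4500), 0.8745)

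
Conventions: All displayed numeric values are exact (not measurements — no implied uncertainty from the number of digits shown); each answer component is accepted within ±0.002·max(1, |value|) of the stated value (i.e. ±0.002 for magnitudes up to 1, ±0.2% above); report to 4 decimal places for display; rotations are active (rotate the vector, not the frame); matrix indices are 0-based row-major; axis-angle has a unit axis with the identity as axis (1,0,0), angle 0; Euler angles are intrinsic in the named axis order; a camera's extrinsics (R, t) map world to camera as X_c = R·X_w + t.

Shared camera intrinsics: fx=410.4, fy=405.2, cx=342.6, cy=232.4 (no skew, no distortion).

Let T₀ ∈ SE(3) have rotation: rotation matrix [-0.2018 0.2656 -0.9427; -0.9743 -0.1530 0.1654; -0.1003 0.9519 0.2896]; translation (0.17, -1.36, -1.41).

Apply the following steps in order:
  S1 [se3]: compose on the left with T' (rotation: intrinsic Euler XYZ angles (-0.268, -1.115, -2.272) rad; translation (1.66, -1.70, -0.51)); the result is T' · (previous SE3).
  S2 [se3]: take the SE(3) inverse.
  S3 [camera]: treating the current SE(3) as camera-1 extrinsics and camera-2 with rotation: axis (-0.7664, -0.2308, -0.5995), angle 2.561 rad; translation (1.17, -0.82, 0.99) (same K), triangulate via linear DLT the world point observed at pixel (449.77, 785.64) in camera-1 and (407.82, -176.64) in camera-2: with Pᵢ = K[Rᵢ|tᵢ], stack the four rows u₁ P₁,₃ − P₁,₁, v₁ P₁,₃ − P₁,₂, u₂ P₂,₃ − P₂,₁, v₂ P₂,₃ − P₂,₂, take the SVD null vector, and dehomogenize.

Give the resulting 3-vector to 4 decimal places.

result = (0.4119, -0.0867, -1.3288)

after S1 (compose_se3): R=[-0.1803 -0.9816 0.0633; 0.5970 -0.0581 0.8001; -0.7817 0.1821 0.5965], t=(2.4204, -1.4167, -2.3011)
after S2 (invert_se3): R=[-0.1803 0.5970 -0.7817; -0.9816 -0.0581 0.1821; 0.0633 0.8001 0.5965], t=(-0.5165, 2.7124, 2.3529)
after S3 (triangulate): (0.4119, -0.0867, -1.3288)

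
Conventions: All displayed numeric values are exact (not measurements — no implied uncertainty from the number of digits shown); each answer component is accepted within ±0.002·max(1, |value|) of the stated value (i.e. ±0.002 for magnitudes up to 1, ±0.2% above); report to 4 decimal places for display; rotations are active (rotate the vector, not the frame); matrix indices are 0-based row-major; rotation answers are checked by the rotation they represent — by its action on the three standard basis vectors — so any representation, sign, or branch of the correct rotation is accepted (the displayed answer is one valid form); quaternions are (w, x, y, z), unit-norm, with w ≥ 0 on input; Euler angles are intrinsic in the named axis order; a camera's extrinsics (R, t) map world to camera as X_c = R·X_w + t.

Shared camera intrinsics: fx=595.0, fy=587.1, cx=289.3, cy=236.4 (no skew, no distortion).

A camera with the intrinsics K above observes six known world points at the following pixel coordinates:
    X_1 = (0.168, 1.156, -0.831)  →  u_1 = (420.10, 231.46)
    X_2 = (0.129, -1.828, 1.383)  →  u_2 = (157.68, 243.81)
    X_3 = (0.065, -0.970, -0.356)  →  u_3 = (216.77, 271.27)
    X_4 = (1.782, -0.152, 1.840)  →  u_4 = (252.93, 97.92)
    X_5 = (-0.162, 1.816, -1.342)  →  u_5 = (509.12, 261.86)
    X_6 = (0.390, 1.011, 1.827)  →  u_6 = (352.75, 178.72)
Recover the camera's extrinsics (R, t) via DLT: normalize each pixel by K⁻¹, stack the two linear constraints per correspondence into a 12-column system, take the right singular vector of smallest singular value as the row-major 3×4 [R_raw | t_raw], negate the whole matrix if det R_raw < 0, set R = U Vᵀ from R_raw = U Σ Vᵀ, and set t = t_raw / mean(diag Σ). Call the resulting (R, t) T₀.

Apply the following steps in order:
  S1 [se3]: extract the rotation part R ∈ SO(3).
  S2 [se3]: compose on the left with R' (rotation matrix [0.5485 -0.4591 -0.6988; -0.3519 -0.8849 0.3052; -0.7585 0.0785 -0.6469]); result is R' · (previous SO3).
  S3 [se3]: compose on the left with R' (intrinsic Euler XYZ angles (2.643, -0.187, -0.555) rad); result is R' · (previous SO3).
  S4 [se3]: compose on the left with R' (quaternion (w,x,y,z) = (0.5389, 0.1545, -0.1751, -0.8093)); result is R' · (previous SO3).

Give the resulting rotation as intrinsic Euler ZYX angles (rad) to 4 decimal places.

source (pnp_recover): camera pose = R=[-0.1928 0.9776 -0.0848; -0.9515 -0.2074 -0.2271; -0.2396 0.0369 0.9702], t=(0.1500, 0.1600, 6.8004)
after S1 (rot_of_se3): [-0.1928 0.9776 -0.0848; -0.9515 -0.2074 -0.2271; -0.2396 0.0369 0.9702]
after S2 (compose_so3): [0.4986 0.6056 -0.6202; 0.8367 -0.1492 0.5269; 0.2266 -0.7816 -0.5812]
after S3 (compose_so3): [0.8074 0.5738 -0.1371; -0.5771 0.7201 -0.3851; -0.1223 0.3900 0.9126]
after S4 (compose_so3): [-0.7184 0.2050 -0.6647; -0.5558 -0.7437 0.3714; -0.4182 0.6363 0.6482]

rotation (euler_zyx) = (-2.4831, 0.4314, 0.7761)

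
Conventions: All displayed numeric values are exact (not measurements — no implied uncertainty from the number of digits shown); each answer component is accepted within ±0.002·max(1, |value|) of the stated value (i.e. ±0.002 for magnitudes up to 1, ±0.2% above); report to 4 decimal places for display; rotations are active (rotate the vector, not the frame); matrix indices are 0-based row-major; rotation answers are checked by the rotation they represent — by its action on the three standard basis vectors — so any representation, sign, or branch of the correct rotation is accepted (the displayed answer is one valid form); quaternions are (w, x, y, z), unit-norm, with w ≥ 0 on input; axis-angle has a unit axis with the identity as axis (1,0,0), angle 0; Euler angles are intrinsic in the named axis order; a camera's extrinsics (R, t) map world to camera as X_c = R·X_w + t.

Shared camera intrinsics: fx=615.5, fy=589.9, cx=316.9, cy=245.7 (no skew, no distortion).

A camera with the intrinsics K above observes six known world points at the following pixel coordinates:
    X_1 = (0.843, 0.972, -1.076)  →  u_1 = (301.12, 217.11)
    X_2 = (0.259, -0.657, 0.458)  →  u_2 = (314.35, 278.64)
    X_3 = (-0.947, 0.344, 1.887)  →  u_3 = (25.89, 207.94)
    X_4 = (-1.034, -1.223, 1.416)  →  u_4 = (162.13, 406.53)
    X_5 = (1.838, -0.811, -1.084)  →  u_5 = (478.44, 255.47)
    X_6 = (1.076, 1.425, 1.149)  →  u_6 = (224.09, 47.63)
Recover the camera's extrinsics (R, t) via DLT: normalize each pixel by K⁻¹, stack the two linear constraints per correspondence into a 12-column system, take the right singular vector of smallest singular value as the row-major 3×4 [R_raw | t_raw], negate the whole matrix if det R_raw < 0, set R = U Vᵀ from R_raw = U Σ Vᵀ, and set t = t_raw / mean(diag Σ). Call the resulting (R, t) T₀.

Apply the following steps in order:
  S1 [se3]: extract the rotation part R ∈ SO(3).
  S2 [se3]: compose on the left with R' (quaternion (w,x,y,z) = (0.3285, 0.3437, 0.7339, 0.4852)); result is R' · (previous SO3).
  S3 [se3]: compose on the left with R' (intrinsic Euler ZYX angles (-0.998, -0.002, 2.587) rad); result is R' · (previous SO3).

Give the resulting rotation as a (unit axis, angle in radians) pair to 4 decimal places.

rotation (axis_angle) = ((-0.5647, -0.6070, -0.5592), 2.5779)

source (pnp_recover): camera pose = R=[0.7590 -0.6028 -0.2461; -0.6353 -0.6031 -0.4823; 0.1423 0.5224 -0.8407], t=(-0.5000, 0.2600, 5.5399)
after S1 (rot_of_se3): [0.7590 -0.6028 -0.2461; -0.6353 -0.6031 -0.4823; 0.1423 0.5224 -0.8407]
after S2 (compose_so3): [-0.4178 0.6444 -0.6404; 0.5079 -0.4188 -0.7528; -0.7533 -0.6398 -0.1523]
after S3 (compose_so3): [-0.2569 0.9313 0.2584; 0.3336 -0.1655 0.9281; 0.9070 0.3246 -0.2682]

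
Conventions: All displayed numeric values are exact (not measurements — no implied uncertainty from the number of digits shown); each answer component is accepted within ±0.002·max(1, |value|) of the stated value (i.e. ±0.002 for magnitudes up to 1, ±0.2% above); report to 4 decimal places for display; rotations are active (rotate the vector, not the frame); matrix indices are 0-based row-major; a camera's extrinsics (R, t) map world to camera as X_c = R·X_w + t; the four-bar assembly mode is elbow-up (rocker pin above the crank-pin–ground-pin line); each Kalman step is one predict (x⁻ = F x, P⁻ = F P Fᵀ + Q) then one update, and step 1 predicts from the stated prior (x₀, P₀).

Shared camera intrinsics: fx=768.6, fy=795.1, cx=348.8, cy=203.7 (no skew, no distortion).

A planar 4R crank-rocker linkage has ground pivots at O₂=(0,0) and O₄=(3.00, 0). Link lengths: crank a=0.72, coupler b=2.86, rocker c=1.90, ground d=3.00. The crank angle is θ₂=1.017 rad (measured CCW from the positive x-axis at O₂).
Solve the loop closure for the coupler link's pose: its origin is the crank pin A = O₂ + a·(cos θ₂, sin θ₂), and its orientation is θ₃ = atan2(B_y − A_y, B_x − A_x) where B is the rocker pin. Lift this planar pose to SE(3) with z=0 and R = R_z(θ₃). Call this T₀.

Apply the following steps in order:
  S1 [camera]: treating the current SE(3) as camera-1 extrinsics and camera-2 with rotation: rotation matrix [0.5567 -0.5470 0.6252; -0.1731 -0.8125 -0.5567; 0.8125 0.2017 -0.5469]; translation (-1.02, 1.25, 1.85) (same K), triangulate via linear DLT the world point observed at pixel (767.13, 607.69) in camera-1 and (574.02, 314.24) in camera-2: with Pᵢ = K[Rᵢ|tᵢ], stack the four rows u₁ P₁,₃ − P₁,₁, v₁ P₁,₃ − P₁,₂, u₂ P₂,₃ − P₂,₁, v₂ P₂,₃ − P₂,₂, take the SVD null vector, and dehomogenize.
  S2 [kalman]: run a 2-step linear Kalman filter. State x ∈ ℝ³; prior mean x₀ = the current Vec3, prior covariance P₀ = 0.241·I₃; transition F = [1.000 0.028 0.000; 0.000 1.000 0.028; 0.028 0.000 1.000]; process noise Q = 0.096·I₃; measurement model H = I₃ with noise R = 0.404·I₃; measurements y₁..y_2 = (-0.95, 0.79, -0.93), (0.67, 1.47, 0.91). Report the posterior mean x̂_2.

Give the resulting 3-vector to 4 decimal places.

source (fourbar_fk): coupler pose = R=[0.8931 -0.4498 0.0000; 0.4498 0.8931 0.0000; 0.0000 0.0000 1.0000], t=(0.3787, 0.6124, 0.0000)
after S1 (triangulate): (0.6192, -0.0161, 1.7251)
after S2 (kf_track): (0.2277, 0.8276, 0.6911)

result = (0.2277, 0.8276, 0.6911)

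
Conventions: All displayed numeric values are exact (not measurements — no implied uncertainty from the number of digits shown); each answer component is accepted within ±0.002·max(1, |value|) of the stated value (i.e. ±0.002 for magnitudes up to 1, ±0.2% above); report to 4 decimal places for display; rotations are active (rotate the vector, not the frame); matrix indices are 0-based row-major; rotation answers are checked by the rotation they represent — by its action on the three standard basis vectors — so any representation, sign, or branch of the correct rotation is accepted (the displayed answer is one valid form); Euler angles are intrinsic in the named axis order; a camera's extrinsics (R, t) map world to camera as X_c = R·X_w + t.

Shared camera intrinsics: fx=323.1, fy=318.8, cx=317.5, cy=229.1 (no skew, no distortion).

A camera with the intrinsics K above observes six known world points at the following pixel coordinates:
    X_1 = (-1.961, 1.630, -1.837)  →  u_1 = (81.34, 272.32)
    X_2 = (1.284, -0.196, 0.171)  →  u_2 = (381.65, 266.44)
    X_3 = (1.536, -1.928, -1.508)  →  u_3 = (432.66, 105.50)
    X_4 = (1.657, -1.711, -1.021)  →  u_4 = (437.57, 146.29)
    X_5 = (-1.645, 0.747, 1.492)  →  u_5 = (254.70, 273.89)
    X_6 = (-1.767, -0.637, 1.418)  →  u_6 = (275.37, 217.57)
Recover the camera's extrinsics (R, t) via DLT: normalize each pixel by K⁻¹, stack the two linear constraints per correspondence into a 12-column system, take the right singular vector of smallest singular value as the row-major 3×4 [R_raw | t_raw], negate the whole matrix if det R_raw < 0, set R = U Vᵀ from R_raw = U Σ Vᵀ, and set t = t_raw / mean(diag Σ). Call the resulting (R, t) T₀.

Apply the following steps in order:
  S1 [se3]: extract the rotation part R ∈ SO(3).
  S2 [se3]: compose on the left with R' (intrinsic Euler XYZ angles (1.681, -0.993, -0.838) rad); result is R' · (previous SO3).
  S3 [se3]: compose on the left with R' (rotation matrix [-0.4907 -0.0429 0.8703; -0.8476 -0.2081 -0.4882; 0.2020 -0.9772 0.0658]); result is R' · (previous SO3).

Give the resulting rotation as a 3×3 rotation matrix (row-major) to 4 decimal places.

source (pnp_recover): camera pose = R=[0.8474 -0.4066 0.3415; 0.2918 0.8939 0.3403; -0.4436 -0.1887 0.8761], t=(-0.2299, 0.3299, 5.3997)
after S1 (rot_of_se3): [0.8474 -0.4066 0.3415; 0.2918 0.8939 0.3403; -0.4436 -0.1887 0.8761]
after S2 (compose_so3): [0.7996 0.3724 -0.4710; -0.3639 -0.3233 -0.8735; -0.4776 0.8699 -0.1230]
after S3 (compose_so3): [-0.7925 0.5882 0.1615; -0.3689 -0.6731 0.6410; 0.4857 0.4484 0.7503]

rotation (matrix) = ((-0.7925, 0.5882, 0.1615), (-0.3689, -0.6731, 0.6410), (0.4857, 0.4484, 0.7503))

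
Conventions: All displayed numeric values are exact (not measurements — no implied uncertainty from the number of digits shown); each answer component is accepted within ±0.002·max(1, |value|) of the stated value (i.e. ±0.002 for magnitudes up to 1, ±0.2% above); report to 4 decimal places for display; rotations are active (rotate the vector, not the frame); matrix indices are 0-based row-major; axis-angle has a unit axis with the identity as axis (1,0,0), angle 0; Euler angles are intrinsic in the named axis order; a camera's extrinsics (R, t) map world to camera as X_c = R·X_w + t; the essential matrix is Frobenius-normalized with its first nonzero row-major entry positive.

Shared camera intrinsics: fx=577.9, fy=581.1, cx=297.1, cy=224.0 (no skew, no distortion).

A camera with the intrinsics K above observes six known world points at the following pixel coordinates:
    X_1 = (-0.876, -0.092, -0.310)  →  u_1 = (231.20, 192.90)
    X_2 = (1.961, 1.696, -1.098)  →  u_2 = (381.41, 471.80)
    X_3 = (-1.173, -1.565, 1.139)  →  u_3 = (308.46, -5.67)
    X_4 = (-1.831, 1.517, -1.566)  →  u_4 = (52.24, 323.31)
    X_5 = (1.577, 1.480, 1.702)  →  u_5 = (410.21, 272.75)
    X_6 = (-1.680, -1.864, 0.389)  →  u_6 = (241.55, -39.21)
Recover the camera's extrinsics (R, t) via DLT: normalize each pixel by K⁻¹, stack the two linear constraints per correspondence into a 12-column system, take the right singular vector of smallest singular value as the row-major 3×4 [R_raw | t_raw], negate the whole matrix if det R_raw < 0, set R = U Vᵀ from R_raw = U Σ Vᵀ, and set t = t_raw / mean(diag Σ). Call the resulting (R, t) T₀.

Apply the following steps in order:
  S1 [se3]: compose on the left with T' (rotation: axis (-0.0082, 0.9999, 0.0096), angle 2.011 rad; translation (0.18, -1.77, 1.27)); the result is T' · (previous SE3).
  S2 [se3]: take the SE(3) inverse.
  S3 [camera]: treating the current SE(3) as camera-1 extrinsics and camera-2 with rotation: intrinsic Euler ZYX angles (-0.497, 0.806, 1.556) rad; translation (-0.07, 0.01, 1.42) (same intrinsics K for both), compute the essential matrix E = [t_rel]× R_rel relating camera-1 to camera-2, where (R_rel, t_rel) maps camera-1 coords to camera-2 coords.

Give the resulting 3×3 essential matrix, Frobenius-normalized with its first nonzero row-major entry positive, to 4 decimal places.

source (pnp_recover): camera pose = R=[0.8710 -0.3585 0.3358; 0.4912 0.6314 -0.6001; 0.0031 0.6876 0.7260], t=(0.1900, 0.0000, 5.9402)
after S1 (compose_se3): R=[-0.3782 0.7618 0.5259; 0.4885 0.6468 -0.5856; -0.7863 0.0354 -0.6168], t=(5.4720, -1.6452, -1.4322)
after S2 (invert_se3): R=[-0.3782 0.4885 -0.7863; 0.7618 0.6468 0.0354; 0.5259 -0.5856 -0.6168], t=(1.7474, -3.0539, -4.7245)
after S3 (essential): [0.3682 -0.2771 0.3135; -0.5135 -0.4362 0.2145; 0.2855 -0.2181 0.2456]

matrix = [0.3682 -0.2771 0.3135; -0.5135 -0.4362 0.2145; 0.2855 -0.2181 0.2456]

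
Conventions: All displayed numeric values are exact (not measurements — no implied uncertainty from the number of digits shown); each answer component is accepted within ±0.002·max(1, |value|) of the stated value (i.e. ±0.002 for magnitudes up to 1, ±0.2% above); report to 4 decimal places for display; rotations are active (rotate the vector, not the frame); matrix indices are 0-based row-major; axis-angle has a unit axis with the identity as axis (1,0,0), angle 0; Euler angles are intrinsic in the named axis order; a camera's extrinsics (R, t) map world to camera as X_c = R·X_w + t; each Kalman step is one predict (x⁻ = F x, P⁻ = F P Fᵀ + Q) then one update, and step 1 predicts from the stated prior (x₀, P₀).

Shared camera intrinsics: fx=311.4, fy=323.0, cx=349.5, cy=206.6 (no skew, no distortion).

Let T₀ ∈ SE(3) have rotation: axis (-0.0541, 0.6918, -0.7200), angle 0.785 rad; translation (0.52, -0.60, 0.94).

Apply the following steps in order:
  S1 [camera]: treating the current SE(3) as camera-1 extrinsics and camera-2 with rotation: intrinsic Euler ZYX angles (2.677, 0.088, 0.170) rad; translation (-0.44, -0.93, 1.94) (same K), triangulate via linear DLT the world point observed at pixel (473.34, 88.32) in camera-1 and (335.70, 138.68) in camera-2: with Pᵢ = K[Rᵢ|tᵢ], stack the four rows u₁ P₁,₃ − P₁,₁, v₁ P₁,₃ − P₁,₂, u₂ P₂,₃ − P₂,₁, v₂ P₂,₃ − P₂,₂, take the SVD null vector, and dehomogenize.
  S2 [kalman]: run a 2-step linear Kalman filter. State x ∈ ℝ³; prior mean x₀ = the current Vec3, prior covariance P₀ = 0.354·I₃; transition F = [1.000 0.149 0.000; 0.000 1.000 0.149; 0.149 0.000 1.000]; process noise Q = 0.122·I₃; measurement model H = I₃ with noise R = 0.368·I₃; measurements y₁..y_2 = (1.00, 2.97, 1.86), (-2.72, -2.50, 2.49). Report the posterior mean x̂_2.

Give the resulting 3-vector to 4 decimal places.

result = (-0.9817, -0.2364, 1.8553)

after S1 (triangulate): (-0.2429, -0.1969, 1.1621)
after S2 (kf_track): (-0.9817, -0.2364, 1.8553)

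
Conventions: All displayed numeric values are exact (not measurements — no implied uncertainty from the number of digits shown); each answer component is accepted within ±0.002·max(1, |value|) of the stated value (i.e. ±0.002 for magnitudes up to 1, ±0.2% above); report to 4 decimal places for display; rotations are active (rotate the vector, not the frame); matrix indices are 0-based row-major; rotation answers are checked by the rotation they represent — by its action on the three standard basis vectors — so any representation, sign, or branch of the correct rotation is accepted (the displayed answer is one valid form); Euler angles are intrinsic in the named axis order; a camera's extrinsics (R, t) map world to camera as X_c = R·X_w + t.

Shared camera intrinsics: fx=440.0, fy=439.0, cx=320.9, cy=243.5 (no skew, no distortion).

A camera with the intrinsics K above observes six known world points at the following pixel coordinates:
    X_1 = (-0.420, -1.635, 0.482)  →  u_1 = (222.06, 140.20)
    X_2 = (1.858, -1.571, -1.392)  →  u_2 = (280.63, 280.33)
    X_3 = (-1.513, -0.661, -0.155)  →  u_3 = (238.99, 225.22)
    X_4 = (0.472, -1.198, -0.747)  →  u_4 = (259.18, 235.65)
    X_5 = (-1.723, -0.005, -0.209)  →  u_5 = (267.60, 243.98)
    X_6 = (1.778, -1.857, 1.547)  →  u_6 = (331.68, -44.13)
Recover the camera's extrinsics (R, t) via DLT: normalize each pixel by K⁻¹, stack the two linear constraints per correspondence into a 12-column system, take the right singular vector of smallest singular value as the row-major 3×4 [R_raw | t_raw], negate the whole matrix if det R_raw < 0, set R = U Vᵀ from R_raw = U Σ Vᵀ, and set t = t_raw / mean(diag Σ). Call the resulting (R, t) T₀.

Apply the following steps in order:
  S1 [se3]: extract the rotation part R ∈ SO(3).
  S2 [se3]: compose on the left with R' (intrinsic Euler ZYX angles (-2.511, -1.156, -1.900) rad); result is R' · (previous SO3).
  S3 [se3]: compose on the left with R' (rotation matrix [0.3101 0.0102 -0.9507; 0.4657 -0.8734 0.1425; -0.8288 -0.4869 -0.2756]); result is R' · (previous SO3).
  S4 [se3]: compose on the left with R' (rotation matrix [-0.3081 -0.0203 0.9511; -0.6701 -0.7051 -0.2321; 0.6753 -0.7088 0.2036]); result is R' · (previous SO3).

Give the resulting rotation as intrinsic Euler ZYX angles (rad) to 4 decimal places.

source (pnp_recover): camera pose = R=[0.5800 0.7829 0.2253; -0.0895 0.3361 -0.9376; -0.8097 0.5236 0.2650], t=(0.1701, -0.3403, 5.9293)
after S1 (rot_of_se3): [0.5800 0.7829 0.2253; -0.0895 0.3361 -0.9376; -0.8097 0.5236 0.2650]
after S2 (compose_so3): [-0.3674 -0.3870 0.8457; 0.6446 -0.7614 -0.0683; 0.6704 0.5201 0.5292]
after S3 (compose_so3): [-0.7447 -0.6222 -0.2415; -0.6386 0.5590 0.5290; -0.1941 0.5481 -0.8135]
after S4 (compose_so3): [0.0578 0.7017 -0.7101; 0.9943 -0.1044 -0.0223; -0.0898 -0.7048 -0.7037]

rotation (euler_zyx) = (1.5128, 0.0899, -2.3555)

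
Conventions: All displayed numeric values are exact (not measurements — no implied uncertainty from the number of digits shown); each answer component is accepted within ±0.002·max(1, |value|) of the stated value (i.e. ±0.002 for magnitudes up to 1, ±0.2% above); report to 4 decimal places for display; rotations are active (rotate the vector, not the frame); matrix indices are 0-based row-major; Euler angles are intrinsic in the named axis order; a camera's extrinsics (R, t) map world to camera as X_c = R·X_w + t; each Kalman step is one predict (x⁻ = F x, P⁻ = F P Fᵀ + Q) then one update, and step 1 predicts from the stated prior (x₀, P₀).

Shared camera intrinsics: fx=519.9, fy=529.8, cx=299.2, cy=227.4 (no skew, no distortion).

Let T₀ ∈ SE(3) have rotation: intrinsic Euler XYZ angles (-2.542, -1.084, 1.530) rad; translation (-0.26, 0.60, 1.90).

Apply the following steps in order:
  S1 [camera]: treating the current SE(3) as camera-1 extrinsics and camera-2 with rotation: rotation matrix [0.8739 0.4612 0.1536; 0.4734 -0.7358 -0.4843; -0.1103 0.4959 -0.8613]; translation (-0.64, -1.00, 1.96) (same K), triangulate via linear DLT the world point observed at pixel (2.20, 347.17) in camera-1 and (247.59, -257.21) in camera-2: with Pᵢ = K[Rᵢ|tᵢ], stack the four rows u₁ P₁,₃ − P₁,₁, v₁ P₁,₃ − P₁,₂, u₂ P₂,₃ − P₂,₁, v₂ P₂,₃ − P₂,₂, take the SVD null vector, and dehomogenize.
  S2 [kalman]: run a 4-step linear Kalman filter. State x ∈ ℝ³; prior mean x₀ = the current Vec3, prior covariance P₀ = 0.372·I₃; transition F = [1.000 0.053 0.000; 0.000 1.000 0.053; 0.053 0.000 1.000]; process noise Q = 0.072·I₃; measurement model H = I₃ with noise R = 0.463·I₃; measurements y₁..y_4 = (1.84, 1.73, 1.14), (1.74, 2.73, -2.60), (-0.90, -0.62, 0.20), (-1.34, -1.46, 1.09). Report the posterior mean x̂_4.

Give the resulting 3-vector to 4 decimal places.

result = (-0.0532, 0.0393, 0.1938)

after S1 (triangulate): (0.2943, 0.2890, 0.6453)
after S2 (kf_track): (-0.0532, 0.0393, 0.1938)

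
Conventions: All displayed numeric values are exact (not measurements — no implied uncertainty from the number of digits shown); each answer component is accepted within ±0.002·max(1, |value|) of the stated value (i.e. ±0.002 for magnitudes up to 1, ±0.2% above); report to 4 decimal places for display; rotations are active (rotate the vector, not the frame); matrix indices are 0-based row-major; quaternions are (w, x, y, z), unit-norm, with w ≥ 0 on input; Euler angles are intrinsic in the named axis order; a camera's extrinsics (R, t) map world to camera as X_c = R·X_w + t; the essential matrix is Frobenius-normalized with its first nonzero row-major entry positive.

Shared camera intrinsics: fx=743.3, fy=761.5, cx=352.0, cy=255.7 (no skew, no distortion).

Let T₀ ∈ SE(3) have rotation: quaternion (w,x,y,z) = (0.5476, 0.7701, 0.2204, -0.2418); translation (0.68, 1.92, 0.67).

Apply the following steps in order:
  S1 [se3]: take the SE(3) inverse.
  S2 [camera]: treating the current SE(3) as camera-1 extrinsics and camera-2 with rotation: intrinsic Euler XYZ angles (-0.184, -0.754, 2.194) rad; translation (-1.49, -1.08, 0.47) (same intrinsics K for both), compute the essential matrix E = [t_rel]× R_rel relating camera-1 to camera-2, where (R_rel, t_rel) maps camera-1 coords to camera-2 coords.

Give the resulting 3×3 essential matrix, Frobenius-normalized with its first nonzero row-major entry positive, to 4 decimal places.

after S1 (invert_se3): R=[0.7859 0.0746 -0.6138; 0.6043 -0.3031 0.7369; -0.1310 -0.9500 -0.2833], t=(-0.2665, -0.3227, 2.1030)
after S2 (essential): [0.3187 -0.0748 -0.0700; -0.5615 0.2363 0.1386; -0.2588 -0.6545 -0.0480]

matrix = [0.3187 -0.0748 -0.0700; -0.5615 0.2363 0.1386; -0.2588 -0.6545 -0.0480]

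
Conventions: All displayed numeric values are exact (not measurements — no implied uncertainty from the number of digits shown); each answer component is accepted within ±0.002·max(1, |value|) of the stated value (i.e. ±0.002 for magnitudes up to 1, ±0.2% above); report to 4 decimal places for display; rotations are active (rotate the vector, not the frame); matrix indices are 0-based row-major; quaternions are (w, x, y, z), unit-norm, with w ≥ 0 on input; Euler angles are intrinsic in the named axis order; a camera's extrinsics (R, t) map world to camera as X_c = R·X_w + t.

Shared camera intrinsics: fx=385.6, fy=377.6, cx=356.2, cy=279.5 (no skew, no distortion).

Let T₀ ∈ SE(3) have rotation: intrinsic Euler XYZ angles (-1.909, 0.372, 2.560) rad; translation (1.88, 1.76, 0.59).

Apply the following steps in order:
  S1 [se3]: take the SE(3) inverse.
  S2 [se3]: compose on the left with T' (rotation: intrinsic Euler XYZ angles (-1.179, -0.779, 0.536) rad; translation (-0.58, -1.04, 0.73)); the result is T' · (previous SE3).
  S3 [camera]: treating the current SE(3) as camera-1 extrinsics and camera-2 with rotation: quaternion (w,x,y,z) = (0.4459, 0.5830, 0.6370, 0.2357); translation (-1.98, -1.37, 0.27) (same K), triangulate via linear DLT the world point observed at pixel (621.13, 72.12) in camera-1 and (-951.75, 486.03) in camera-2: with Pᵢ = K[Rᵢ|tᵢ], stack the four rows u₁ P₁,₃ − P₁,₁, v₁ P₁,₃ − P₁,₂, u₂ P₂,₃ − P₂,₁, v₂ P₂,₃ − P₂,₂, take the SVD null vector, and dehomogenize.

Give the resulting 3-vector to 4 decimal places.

after S1 (invert_se3): R=[-0.7784 0.1042 -0.6190; -0.5118 0.4656 0.7220; 0.3635 0.8788 -0.3091], t=(1.6452, -0.2833, -2.0477)
after S2 (compose_se3): R=[-0.5456 -0.7229 -0.4239; -0.3456 0.6550 -0.6720; 0.7634 -0.2201 -0.6072], t=(1.9682, -1.1465, 0.0404)
after S3 (triangulate): (1.5159, 0.5649, -0.7071)

result = (1.5159, 0.5649, -0.7071)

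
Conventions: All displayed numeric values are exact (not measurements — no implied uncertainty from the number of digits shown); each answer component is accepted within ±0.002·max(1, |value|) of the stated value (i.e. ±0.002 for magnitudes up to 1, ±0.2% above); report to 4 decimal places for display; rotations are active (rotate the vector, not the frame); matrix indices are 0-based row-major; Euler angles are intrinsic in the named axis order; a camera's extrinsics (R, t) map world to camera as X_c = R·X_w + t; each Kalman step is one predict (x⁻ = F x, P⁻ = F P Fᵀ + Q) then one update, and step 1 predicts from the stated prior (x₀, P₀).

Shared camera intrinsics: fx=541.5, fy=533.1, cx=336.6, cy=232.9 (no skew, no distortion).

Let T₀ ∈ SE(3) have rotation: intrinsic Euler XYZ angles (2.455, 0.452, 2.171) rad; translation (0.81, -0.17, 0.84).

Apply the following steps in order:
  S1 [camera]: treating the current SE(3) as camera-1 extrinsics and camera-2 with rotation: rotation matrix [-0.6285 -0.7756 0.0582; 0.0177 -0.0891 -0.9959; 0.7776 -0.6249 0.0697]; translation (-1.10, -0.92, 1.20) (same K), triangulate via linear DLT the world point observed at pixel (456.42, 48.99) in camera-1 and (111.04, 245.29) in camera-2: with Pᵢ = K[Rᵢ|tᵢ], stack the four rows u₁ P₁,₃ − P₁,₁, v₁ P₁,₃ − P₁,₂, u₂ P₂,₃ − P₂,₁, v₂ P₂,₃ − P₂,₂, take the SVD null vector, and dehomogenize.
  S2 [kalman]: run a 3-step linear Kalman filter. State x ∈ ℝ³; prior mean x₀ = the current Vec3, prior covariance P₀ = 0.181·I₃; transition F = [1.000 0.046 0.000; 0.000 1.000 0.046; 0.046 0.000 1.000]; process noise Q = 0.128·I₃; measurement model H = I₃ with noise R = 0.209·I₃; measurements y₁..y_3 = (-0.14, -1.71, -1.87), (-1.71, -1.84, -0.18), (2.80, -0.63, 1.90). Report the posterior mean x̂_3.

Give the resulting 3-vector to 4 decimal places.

after S1 (triangulate): (1.2355, -1.0163, -0.8748)
after S2 (kf_track): (1.1302, -1.1000, 0.6818)

result = (1.1302, -1.1000, 0.6818)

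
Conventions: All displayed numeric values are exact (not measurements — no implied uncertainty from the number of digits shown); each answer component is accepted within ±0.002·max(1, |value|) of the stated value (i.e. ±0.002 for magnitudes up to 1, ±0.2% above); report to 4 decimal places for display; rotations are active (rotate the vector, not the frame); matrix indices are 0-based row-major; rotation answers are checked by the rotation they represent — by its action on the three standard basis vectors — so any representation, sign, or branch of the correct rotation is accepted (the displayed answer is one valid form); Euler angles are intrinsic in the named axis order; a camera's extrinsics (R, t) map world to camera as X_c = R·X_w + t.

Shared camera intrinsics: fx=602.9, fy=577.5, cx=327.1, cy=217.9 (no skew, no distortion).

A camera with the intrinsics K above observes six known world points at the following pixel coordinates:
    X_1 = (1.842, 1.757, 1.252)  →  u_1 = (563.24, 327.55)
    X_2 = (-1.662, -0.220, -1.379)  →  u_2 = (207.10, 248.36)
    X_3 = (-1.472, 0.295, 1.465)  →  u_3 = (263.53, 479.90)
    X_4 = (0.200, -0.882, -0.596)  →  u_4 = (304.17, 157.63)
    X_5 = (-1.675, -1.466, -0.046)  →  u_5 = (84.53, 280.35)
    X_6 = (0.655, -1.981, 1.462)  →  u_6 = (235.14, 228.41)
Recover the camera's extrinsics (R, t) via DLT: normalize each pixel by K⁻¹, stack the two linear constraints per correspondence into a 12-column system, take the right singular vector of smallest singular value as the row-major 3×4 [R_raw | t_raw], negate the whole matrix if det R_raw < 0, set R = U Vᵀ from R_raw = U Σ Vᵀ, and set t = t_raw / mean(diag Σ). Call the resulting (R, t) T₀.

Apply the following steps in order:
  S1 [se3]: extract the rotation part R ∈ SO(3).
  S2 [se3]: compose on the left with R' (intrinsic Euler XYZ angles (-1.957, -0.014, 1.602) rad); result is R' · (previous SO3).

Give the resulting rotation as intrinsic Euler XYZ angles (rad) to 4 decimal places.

source (pnp_recover): camera pose = R=[0.5859 0.7968 -0.1478; -0.5019 0.5000 0.7057; 0.6363 -0.3393 0.6929], t=(0.3000, 0.4201, 5.1809)
after S1 (rot_of_se3): [0.5859 0.7968 -0.1478; -0.5019 0.5000 0.7057; 0.6363 -0.3393 0.6929]
after S2 (compose_so3): [0.4745 -0.5198 -0.7104; 0.3691 -0.6152 0.6966; -0.7991 -0.5928 -0.1000]

rotation (euler_xyz) = (-1.7134, -0.7901, 0.8310)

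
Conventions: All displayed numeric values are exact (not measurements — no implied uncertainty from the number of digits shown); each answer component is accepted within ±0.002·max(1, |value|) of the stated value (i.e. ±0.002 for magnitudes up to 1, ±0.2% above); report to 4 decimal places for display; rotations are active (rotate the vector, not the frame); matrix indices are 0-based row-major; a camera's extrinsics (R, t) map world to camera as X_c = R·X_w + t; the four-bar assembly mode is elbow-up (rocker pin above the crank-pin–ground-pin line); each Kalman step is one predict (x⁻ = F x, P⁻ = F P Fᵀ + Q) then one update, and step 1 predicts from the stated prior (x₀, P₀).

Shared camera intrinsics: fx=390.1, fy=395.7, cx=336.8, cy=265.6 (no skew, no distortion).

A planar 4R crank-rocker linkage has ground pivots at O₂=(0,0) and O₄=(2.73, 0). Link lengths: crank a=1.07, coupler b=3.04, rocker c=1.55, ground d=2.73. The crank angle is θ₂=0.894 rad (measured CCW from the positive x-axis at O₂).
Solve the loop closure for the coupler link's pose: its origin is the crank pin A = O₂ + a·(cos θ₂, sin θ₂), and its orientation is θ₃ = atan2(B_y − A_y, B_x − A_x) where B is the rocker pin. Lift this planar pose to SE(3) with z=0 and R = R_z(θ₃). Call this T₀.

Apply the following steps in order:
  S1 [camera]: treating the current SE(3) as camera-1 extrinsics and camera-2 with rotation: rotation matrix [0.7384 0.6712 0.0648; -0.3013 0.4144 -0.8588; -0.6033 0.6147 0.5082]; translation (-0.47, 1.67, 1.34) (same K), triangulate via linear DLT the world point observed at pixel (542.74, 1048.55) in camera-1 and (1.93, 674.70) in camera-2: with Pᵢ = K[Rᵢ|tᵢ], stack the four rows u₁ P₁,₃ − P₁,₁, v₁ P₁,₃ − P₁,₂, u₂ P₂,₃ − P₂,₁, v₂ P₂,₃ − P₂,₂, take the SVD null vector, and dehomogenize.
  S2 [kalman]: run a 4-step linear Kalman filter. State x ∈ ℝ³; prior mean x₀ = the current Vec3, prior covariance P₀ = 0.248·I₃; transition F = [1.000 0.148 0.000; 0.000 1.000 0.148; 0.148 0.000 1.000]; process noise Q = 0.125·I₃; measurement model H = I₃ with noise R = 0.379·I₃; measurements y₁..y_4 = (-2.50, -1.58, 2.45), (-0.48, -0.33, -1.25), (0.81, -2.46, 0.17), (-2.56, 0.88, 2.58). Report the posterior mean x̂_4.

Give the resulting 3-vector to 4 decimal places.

result = (-1.3219, -0.3641, 1.0926)

source (fourbar_fk): coupler pose = R=[0.9919 -0.1271 0.0000; 0.1271 0.9919 0.0000; 0.0000 0.0000 1.0000], t=(0.6701, 0.8342, 0.0000)
after S1 (triangulate): (-0.6708, -0.4979, 0.1289)
after S2 (kf_track): (-1.3219, -0.3641, 1.0926)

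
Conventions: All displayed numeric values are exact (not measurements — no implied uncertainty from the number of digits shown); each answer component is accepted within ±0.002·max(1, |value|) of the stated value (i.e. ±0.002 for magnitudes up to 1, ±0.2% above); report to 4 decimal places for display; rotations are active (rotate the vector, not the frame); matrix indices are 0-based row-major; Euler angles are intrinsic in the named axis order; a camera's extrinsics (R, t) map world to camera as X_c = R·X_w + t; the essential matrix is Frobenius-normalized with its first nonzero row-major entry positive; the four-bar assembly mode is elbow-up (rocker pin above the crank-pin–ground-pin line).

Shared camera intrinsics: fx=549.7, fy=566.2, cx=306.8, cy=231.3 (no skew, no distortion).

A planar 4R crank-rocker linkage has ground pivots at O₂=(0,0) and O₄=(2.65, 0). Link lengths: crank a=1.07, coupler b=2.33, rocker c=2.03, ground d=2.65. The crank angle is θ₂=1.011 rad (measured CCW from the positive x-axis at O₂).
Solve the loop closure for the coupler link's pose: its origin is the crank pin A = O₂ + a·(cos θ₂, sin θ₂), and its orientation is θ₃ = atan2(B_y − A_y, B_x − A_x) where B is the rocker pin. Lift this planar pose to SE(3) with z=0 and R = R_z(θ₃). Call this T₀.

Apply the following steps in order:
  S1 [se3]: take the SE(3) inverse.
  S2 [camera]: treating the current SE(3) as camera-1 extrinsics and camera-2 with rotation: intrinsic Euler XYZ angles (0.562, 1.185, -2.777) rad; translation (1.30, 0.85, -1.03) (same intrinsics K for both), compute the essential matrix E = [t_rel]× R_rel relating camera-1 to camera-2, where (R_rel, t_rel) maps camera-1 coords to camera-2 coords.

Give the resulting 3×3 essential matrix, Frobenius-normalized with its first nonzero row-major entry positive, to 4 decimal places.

matrix = [0.5220 0.0417 0.1242; -0.0842 -0.2787 0.6422; 0.4554 0.0632 0.0430]

source (fourbar_fk): coupler pose = R=[0.8762 -0.4819 0.0000; 0.4819 0.8762 0.0000; 0.0000 0.0000 1.0000], t=(0.5682, 0.9067, 0.0000)
after S1 (invert_se3): R=[0.8762 0.4819 0.0000; -0.4819 0.8762 0.0000; 0.0000 0.0000 1.0000], t=(-0.9348, -0.5206, 0.0000)
after S2 (essential): [0.5220 0.0417 0.1242; -0.0842 -0.2787 0.6422; 0.4554 0.0632 0.0430]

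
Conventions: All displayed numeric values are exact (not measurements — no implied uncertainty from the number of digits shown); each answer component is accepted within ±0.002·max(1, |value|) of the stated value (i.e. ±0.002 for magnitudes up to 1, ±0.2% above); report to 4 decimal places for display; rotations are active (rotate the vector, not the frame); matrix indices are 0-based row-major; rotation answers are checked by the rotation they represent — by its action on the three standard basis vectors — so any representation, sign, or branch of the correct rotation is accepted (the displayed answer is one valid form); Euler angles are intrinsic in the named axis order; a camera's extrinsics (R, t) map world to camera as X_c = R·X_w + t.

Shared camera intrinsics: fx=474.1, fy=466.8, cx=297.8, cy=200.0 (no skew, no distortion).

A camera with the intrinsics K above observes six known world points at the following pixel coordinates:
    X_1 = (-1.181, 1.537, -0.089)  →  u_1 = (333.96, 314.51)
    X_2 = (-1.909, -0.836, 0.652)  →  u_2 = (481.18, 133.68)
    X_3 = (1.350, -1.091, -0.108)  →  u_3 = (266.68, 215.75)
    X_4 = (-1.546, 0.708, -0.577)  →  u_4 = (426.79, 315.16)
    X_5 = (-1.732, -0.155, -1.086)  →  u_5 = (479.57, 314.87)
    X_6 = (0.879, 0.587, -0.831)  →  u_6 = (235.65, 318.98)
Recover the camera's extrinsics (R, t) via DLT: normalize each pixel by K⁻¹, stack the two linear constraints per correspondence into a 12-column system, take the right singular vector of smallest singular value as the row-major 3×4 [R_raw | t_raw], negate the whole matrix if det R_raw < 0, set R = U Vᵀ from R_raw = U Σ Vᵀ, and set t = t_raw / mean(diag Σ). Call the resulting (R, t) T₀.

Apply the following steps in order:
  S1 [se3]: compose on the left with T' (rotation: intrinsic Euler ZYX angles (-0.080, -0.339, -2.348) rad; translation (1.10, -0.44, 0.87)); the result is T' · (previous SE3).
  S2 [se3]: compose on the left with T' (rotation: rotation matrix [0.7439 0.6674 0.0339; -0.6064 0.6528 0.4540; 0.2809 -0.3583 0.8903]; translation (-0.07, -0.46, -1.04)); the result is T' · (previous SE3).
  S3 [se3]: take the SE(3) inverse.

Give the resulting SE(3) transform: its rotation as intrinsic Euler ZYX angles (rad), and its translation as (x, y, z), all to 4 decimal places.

source (pnp_recover): camera pose = R=[-0.8200 -0.5079 -0.2639; 0.0927 0.3371 -0.9369; 0.5648 -0.7927 -0.2293], t=(0.0600, 0.3800, 5.4196)
after S1 (compose_se3): R=[-0.5907 -0.6461 -0.4834; 0.3860 -0.7523 0.5339; -0.7086 0.1287 0.6938], t=(2.7935, 3.0328, -2.9499)
after S2 (compose_se3): R=[-0.2058 -0.9784 0.0203; 0.2885 -0.0409 0.9566; -0.9351 0.2027 0.2906], t=(3.9323, -1.5134, -3.9684)
after S3 (invert_se3): R=[-0.2058 0.2885 -0.9351; -0.9784 -0.0409 0.2027; 0.0203 0.9566 0.2906], t=(-2.4653, 4.5898, 2.5214)

rotation (euler_zyx) = (-1.7781, -0.0203, 1.2759), translation = (-2.4653, 4.5898, 2.5214)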